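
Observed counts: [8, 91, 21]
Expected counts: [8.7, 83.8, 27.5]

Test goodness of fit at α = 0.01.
Chi-square goodness of fit test:
H₀: observed counts match expected distribution
H₁: observed counts differ from expected distribution
df = k - 1 = 2
χ² = Σ(O - E)²/E
   = (8 - 8.7)²/8.7 + (91 - 83.8)²/83.8 + (21 - 27.5)²/27.5
   = 0.056 + 0.619 + 1.536
   = 2.21
p-value = 0.3310

Since p-value > α = 0.01, we fail to reject H₀.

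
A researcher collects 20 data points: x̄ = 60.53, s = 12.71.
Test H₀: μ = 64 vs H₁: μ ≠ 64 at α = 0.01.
One-sample t-test:
H₀: μ = 64
H₁: μ ≠ 64
df = n - 1 = 19
t = (x̄ - μ₀) / (s/√n) = (60.53 - 64) / (12.71/√20) = -1.221
p-value = 0.2370

Since p-value > α = 0.01, we fail to reject H₀.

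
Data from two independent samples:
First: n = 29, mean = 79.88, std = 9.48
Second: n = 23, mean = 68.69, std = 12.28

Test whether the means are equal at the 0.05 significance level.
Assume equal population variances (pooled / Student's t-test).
Student's two-sample t-test (equal variances):
H₀: μ₁ = μ₂
H₁: μ₁ ≠ μ₂
df = n₁ + n₂ - 2 = 50
Pooled variance s_p² = [(n₁-1)s₁² + (n₂-1)s₂²] / (n₁ + n₂ - 2) = [(28)(9.48²) + (22)(12.28²)] / 50 = 116.6787
SE = √(s_p²(1/n₁ + 1/n₂)) = √(116.6787 × (1/29 + 1/23)) = 3.0160
t = (x̄₁ - x̄₂) / SE = (79.88 - 68.69) / 3.0160 = 11.19 / 3.0160 = 3.710
p-value = 0.0005

Since p-value < α = 0.05, we reject H₀.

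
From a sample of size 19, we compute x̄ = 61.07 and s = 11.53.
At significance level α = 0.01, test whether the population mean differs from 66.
One-sample t-test:
H₀: μ = 66
H₁: μ ≠ 66
df = n - 1 = 18
t = (x̄ - μ₀) / (s/√n) = (61.07 - 66) / (11.53/√19) = -1.864
p-value = 0.0787

Since p-value > α = 0.01, we fail to reject H₀.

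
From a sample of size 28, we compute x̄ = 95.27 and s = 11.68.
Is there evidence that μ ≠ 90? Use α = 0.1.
One-sample t-test:
H₀: μ = 90
H₁: μ ≠ 90
df = n - 1 = 27
t = (x̄ - μ₀) / (s/√n) = (95.27 - 90) / (11.68/√28) = 2.388
p-value = 0.0242

Since p-value < α = 0.1, we reject H₀.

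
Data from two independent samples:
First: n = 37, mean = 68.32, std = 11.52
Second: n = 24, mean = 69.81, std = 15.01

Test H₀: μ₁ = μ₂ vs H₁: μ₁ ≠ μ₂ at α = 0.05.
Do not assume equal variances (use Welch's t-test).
Welch's two-sample t-test:
H₀: μ₁ = μ₂
H₁: μ₁ ≠ μ₂
s₁²/n₁ = 11.52²/37 = 3.5868,  s₂²/n₂ = 15.01²/24 = 9.3875
SE = √(s₁²/n₁ + s₂²/n₂) = √(3.5868 + 9.3875) = 3.6020
df (Welch-Satterthwaite) = (s₁²/n₁ + s₂²/n₂)² / [(s₁²/n₁)²/(n₁-1) + (s₂²/n₂)²/(n₂-1)] ≈ 40.19
t = (x̄₁ - x̄₂) / SE = (68.32 - 69.81) / 3.6020 = -1.49 / 3.6020 = -0.414
p-value = 0.6813

Since p-value > α = 0.05, we fail to reject H₀.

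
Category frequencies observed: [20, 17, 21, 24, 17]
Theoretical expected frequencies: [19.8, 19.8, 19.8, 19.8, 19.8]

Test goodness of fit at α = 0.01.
Chi-square goodness of fit test:
H₀: observed counts match expected distribution
H₁: observed counts differ from expected distribution
df = k - 1 = 4
χ² = Σ(O - E)²/E
   = (20 - 19.8)²/19.8 + (17 - 19.8)²/19.8 + (21 - 19.8)²/19.8 + (24 - 19.8)²/19.8 + (17 - 19.8)²/19.8
   = 0.002 + 0.396 + 0.073 + 0.891 + 0.396
   = 1.76
p-value = 0.7802

Since p-value > α = 0.01, we fail to reject H₀.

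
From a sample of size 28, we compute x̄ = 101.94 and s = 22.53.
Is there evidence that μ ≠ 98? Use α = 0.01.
One-sample t-test:
H₀: μ = 98
H₁: μ ≠ 98
df = n - 1 = 27
t = (x̄ - μ₀) / (s/√n) = (101.94 - 98) / (22.53/√28) = 0.925
p-value = 0.3630

Since p-value > α = 0.01, we fail to reject H₀.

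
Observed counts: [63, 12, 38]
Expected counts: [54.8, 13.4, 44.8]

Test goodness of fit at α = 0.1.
Chi-square goodness of fit test:
H₀: observed counts match expected distribution
H₁: observed counts differ from expected distribution
df = k - 1 = 2
χ² = Σ(O - E)²/E
   = (63 - 54.8)²/54.8 + (12 - 13.4)²/13.4 + (38 - 44.8)²/44.8
   = 1.227 + 0.146 + 1.032
   = 2.41
p-value = 0.3004

Since p-value > α = 0.1, we fail to reject H₀.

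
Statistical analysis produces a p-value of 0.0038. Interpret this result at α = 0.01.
Since p = 0.0038 < α = 0.01, reject H₀.
There is sufficient evidence to reject the null hypothesis; the result is statistically significant at the 0.01 level.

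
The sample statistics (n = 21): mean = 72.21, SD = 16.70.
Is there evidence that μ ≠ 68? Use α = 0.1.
One-sample t-test:
H₀: μ = 68
H₁: μ ≠ 68
df = n - 1 = 20
t = (x̄ - μ₀) / (s/√n) = (72.21 - 68) / (16.70/√21) = 1.155
p-value = 0.2616

Since p-value > α = 0.1, we fail to reject H₀.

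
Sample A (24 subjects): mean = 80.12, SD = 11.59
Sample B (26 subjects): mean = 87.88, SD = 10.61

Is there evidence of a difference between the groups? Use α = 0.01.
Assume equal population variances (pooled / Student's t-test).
Student's two-sample t-test (equal variances):
H₀: μ₁ = μ₂
H₁: μ₁ ≠ μ₂
df = n₁ + n₂ - 2 = 48
Pooled variance s_p² = [(n₁-1)s₁² + (n₂-1)s₂²] / (n₁ + n₂ - 2) = [(23)(11.59²) + (25)(10.61²)] / 48 = 122.9968
SE = √(s_p²(1/n₁ + 1/n₂)) = √(122.9968 × (1/24 + 1/26)) = 3.1393
t = (x̄₁ - x̄₂) / SE = (80.12 - 87.88) / 3.1393 = -7.76 / 3.1393 = -2.472
p-value = 0.0170

Since p-value > α = 0.01, we fail to reject H₀.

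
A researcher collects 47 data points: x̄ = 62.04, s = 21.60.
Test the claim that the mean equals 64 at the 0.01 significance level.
One-sample t-test:
H₀: μ = 64
H₁: μ ≠ 64
df = n - 1 = 46
t = (x̄ - μ₀) / (s/√n) = (62.04 - 64) / (21.60/√47) = -0.622
p-value = 0.5370

Since p-value > α = 0.01, we fail to reject H₀.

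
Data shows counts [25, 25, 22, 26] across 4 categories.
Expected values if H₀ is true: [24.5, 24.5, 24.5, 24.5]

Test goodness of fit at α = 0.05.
Chi-square goodness of fit test:
H₀: observed counts match expected distribution
H₁: observed counts differ from expected distribution
df = k - 1 = 3
χ² = Σ(O - E)²/E
   = (25 - 24.5)²/24.5 + (25 - 24.5)²/24.5 + (22 - 24.5)²/24.5 + (26 - 24.5)²/24.5
   = 0.010 + 0.010 + 0.255 + 0.092
   = 0.37
p-value = 0.9469

Since p-value > α = 0.05, we fail to reject H₀.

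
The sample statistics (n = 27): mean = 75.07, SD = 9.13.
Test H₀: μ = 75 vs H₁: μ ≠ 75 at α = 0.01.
One-sample t-test:
H₀: μ = 75
H₁: μ ≠ 75
df = n - 1 = 26
t = (x̄ - μ₀) / (s/√n) = (75.07 - 75) / (9.13/√27) = 0.040
p-value = 0.9685

Since p-value > α = 0.01, we fail to reject H₀.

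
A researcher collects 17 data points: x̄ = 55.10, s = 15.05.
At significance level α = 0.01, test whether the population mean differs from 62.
One-sample t-test:
H₀: μ = 62
H₁: μ ≠ 62
df = n - 1 = 16
t = (x̄ - μ₀) / (s/√n) = (55.10 - 62) / (15.05/√17) = -1.890
p-value = 0.0770

Since p-value > α = 0.01, we fail to reject H₀.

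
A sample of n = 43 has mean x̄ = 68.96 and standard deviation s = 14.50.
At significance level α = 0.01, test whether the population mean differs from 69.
One-sample t-test:
H₀: μ = 69
H₁: μ ≠ 69
df = n - 1 = 42
t = (x̄ - μ₀) / (s/√n) = (68.96 - 69) / (14.50/√43) = -0.018
p-value = 0.9857

Since p-value > α = 0.01, we fail to reject H₀.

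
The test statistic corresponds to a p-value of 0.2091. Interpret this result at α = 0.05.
Since p = 0.2091 > α = 0.05, fail to reject H₀.
There is insufficient evidence to reject the null hypothesis; the result is not statistically significant at the 0.05 level.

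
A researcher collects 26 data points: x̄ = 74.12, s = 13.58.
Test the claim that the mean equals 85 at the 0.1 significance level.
One-sample t-test:
H₀: μ = 85
H₁: μ ≠ 85
df = n - 1 = 25
t = (x̄ - μ₀) / (s/√n) = (74.12 - 85) / (13.58/√26) = -4.085
p-value = 0.0004

Since p-value < α = 0.1, we reject H₀.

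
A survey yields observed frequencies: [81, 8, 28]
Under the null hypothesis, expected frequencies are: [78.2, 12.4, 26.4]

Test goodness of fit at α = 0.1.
Chi-square goodness of fit test:
H₀: observed counts match expected distribution
H₁: observed counts differ from expected distribution
df = k - 1 = 2
χ² = Σ(O - E)²/E
   = (81 - 78.2)²/78.2 + (8 - 12.4)²/12.4 + (28 - 26.4)²/26.4
   = 0.100 + 1.561 + 0.097
   = 1.76
p-value = 0.4151

Since p-value > α = 0.1, we fail to reject H₀.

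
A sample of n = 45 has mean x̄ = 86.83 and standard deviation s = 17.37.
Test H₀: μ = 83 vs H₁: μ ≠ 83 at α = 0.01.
One-sample t-test:
H₀: μ = 83
H₁: μ ≠ 83
df = n - 1 = 44
t = (x̄ - μ₀) / (s/√n) = (86.83 - 83) / (17.37/√45) = 1.479
p-value = 0.1462

Since p-value > α = 0.01, we fail to reject H₀.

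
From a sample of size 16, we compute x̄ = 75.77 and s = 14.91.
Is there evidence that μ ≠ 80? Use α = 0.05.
One-sample t-test:
H₀: μ = 80
H₁: μ ≠ 80
df = n - 1 = 15
t = (x̄ - μ₀) / (s/√n) = (75.77 - 80) / (14.91/√16) = -1.135
p-value = 0.2743

Since p-value > α = 0.05, we fail to reject H₀.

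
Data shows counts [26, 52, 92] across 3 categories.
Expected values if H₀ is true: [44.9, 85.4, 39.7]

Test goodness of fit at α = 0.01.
Chi-square goodness of fit test:
H₀: observed counts match expected distribution
H₁: observed counts differ from expected distribution
df = k - 1 = 2
χ² = Σ(O - E)²/E
   = (26 - 44.9)²/44.9 + (52 - 85.4)²/85.4 + (92 - 39.7)²/39.7
   = 7.956 + 13.063 + 68.899
   = 89.92
p-value < 0.0001

Since p-value < α = 0.01, we reject H₀.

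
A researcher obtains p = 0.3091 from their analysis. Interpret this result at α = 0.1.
Since p = 0.3091 > α = 0.1, fail to reject H₀.
There is insufficient evidence to reject the null hypothesis; the result is not statistically significant at the 0.1 level.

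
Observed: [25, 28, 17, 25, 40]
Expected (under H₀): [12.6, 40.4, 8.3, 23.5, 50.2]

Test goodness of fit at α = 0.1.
Chi-square goodness of fit test:
H₀: observed counts match expected distribution
H₁: observed counts differ from expected distribution
df = k - 1 = 4
χ² = Σ(O - E)²/E
   = (25 - 12.6)²/12.6 + (28 - 40.4)²/40.4 + (17 - 8.3)²/8.3 + (25 - 23.5)²/23.5 + (40 - 50.2)²/50.2
   = 12.203 + 3.806 + 9.119 + 0.096 + 2.073
   = 27.30
p-value < 0.0001

Since p-value < α = 0.1, we reject H₀.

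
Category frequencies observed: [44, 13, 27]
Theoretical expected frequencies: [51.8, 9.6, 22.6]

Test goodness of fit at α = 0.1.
Chi-square goodness of fit test:
H₀: observed counts match expected distribution
H₁: observed counts differ from expected distribution
df = k - 1 = 2
χ² = Σ(O - E)²/E
   = (44 - 51.8)²/51.8 + (13 - 9.6)²/9.6 + (27 - 22.6)²/22.6
   = 1.175 + 1.204 + 0.857
   = 3.24
p-value = 0.1984

Since p-value > α = 0.1, we fail to reject H₀.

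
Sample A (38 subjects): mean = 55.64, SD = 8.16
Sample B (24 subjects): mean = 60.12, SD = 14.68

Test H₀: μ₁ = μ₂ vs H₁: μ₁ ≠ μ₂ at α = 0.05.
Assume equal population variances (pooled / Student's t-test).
Student's two-sample t-test (equal variances):
H₀: μ₁ = μ₂
H₁: μ₁ ≠ μ₂
df = n₁ + n₂ - 2 = 60
Pooled variance s_p² = [(n₁-1)s₁² + (n₂-1)s₂²] / (n₁ + n₂ - 2) = [(37)(8.16²) + (23)(14.68²)] / 60 = 123.6704
SE = √(s_p²(1/n₁ + 1/n₂)) = √(123.6704 × (1/38 + 1/24)) = 2.8996
t = (x̄₁ - x̄₂) / SE = (55.64 - 60.12) / 2.8996 = -4.48 / 2.8996 = -1.545
p-value = 0.1276

Since p-value > α = 0.05, we fail to reject H₀.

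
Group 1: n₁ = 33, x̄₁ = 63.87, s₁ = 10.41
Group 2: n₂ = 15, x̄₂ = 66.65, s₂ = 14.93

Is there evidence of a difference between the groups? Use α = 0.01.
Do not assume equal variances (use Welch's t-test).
Welch's two-sample t-test:
H₀: μ₁ = μ₂
H₁: μ₁ ≠ μ₂
s₁²/n₁ = 10.41²/33 = 3.2839,  s₂²/n₂ = 14.93²/15 = 14.8603
SE = √(s₁²/n₁ + s₂²/n₂) = √(3.2839 + 14.8603) = 4.2596
df (Welch-Satterthwaite) = (s₁²/n₁ + s₂²/n₂)² / [(s₁²/n₁)²/(n₁-1) + (s₂²/n₂)²/(n₂-1)] ≈ 20.43
t = (x̄₁ - x̄₂) / SE = (63.87 - 66.65) / 4.2596 = -2.78 / 4.2596 = -0.653
p-value = 0.5213

Since p-value > α = 0.01, we fail to reject H₀.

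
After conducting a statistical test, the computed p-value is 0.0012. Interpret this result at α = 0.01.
Since p = 0.0012 < α = 0.01, reject H₀.
There is sufficient evidence to reject the null hypothesis; the result is statistically significant at the 0.01 level.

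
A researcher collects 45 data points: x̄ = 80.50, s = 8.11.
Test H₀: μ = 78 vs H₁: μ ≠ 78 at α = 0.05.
One-sample t-test:
H₀: μ = 78
H₁: μ ≠ 78
df = n - 1 = 44
t = (x̄ - μ₀) / (s/√n) = (80.50 - 78) / (8.11/√45) = 2.068
p-value = 0.0446

Since p-value < α = 0.05, we reject H₀.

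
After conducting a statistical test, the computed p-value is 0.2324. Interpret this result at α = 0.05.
Since p = 0.2324 > α = 0.05, fail to reject H₀.
There is insufficient evidence to reject the null hypothesis; the result is not statistically significant at the 0.05 level.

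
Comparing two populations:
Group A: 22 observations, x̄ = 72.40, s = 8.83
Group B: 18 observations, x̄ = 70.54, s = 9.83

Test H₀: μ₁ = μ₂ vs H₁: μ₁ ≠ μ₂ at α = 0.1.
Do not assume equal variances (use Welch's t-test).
Welch's two-sample t-test:
H₀: μ₁ = μ₂
H₁: μ₁ ≠ μ₂
s₁²/n₁ = 8.83²/22 = 3.5440,  s₂²/n₂ = 9.83²/18 = 5.3683
SE = √(s₁²/n₁ + s₂²/n₂) = √(3.5440 + 5.3683) = 2.9853
df (Welch-Satterthwaite) = (s₁²/n₁ + s₂²/n₂)² / [(s₁²/n₁)²/(n₁-1) + (s₂²/n₂)²/(n₂-1)] ≈ 34.64
t = (x̄₁ - x̄₂) / SE = (72.40 - 70.54) / 2.9853 = 1.86 / 2.9853 = 0.623
p-value = 0.5373

Since p-value > α = 0.1, we fail to reject H₀.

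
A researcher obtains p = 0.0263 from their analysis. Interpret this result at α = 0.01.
Since p = 0.0263 > α = 0.01, fail to reject H₀.
There is insufficient evidence to reject the null hypothesis; the result is not statistically significant at the 0.01 level.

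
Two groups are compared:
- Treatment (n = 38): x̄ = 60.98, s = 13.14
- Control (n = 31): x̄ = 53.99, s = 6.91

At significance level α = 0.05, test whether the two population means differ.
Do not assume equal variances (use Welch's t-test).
Welch's two-sample t-test:
H₀: μ₁ = μ₂
H₁: μ₁ ≠ μ₂
s₁²/n₁ = 13.14²/38 = 4.5437,  s₂²/n₂ = 6.91²/31 = 1.5403
SE = √(s₁²/n₁ + s₂²/n₂) = √(4.5437 + 1.5403) = 2.4666
df (Welch-Satterthwaite) = (s₁²/n₁ + s₂²/n₂)² / [(s₁²/n₁)²/(n₁-1) + (s₂²/n₂)²/(n₂-1)] ≈ 58.10
t = (x̄₁ - x̄₂) / SE = (60.98 - 53.99) / 2.4666 = 6.99 / 2.4666 = 2.834
p-value = 0.0063

Since p-value < α = 0.05, we reject H₀.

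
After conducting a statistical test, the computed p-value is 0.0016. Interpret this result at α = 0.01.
Since p = 0.0016 < α = 0.01, reject H₀.
There is sufficient evidence to reject the null hypothesis; the result is statistically significant at the 0.01 level.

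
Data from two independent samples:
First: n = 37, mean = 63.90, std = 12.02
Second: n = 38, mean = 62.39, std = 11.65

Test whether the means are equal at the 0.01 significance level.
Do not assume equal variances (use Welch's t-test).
Welch's two-sample t-test:
H₀: μ₁ = μ₂
H₁: μ₁ ≠ μ₂
s₁²/n₁ = 12.02²/37 = 3.9049,  s₂²/n₂ = 11.65²/38 = 3.5716
SE = √(s₁²/n₁ + s₂²/n₂) = √(3.9049 + 3.5716) = 2.7343
df (Welch-Satterthwaite) = (s₁²/n₁ + s₂²/n₂)² / [(s₁²/n₁)²/(n₁-1) + (s₂²/n₂)²/(n₂-1)] ≈ 72.75
t = (x̄₁ - x̄₂) / SE = (63.90 - 62.39) / 2.7343 = 1.51 / 2.7343 = 0.552
p-value = 0.5825

Since p-value > α = 0.01, we fail to reject H₀.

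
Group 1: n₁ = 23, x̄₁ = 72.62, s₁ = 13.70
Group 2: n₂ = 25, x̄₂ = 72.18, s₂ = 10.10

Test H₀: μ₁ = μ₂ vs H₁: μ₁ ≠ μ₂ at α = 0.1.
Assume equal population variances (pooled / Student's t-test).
Student's two-sample t-test (equal variances):
H₀: μ₁ = μ₂
H₁: μ₁ ≠ μ₂
df = n₁ + n₂ - 2 = 46
Pooled variance s_p² = [(n₁-1)s₁² + (n₂-1)s₂²] / (n₁ + n₂ - 2) = [(22)(13.70²) + (24)(10.10²)] / 46 = 142.9874
SE = √(s_p²(1/n₁ + 1/n₂)) = √(142.9874 × (1/23 + 1/25)) = 3.4549
t = (x̄₁ - x̄₂) / SE = (72.62 - 72.18) / 3.4549 = 0.44 / 3.4549 = 0.127
p-value = 0.8992

Since p-value > α = 0.1, we fail to reject H₀.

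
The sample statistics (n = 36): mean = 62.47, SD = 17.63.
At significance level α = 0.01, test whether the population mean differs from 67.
One-sample t-test:
H₀: μ = 67
H₁: μ ≠ 67
df = n - 1 = 35
t = (x̄ - μ₀) / (s/√n) = (62.47 - 67) / (17.63/√36) = -1.542
p-value = 0.1321

Since p-value > α = 0.01, we fail to reject H₀.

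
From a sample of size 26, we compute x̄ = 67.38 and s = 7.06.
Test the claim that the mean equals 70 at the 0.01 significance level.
One-sample t-test:
H₀: μ = 70
H₁: μ ≠ 70
df = n - 1 = 25
t = (x̄ - μ₀) / (s/√n) = (67.38 - 70) / (7.06/√26) = -1.892
p-value = 0.0701

Since p-value > α = 0.01, we fail to reject H₀.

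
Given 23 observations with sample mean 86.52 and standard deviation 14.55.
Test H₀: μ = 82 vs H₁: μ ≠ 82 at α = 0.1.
One-sample t-test:
H₀: μ = 82
H₁: μ ≠ 82
df = n - 1 = 22
t = (x̄ - μ₀) / (s/√n) = (86.52 - 82) / (14.55/√23) = 1.490
p-value = 0.1505

Since p-value > α = 0.1, we fail to reject H₀.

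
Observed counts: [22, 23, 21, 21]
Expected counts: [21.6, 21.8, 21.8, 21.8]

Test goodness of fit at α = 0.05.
Chi-square goodness of fit test:
H₀: observed counts match expected distribution
H₁: observed counts differ from expected distribution
df = k - 1 = 3
χ² = Σ(O - E)²/E
   = (22 - 21.6)²/21.6 + (23 - 21.8)²/21.8 + (21 - 21.8)²/21.8 + (21 - 21.8)²/21.8
   = 0.007 + 0.066 + 0.029 + 0.029
   = 0.13
p-value = 0.9877

Since p-value > α = 0.05, we fail to reject H₀.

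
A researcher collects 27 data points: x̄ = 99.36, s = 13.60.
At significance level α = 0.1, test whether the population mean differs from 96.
One-sample t-test:
H₀: μ = 96
H₁: μ ≠ 96
df = n - 1 = 26
t = (x̄ - μ₀) / (s/√n) = (99.36 - 96) / (13.60/√27) = 1.284
p-value = 0.2106

Since p-value > α = 0.1, we fail to reject H₀.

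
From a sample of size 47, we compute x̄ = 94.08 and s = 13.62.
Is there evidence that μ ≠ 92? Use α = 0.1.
One-sample t-test:
H₀: μ = 92
H₁: μ ≠ 92
df = n - 1 = 46
t = (x̄ - μ₀) / (s/√n) = (94.08 - 92) / (13.62/√47) = 1.047
p-value = 0.3006

Since p-value > α = 0.1, we fail to reject H₀.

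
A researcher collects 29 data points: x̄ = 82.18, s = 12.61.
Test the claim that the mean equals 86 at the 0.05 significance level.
One-sample t-test:
H₀: μ = 86
H₁: μ ≠ 86
df = n - 1 = 28
t = (x̄ - μ₀) / (s/√n) = (82.18 - 86) / (12.61/√29) = -1.631
p-value = 0.1140

Since p-value > α = 0.05, we fail to reject H₀.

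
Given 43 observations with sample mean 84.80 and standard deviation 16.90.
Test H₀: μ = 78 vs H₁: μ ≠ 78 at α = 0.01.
One-sample t-test:
H₀: μ = 78
H₁: μ ≠ 78
df = n - 1 = 42
t = (x̄ - μ₀) / (s/√n) = (84.80 - 78) / (16.90/√43) = 2.638
p-value = 0.0116

Since p-value > α = 0.01, we fail to reject H₀.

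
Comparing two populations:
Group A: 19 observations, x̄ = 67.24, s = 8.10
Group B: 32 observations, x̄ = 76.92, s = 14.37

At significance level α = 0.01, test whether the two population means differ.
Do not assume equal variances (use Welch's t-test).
Welch's two-sample t-test:
H₀: μ₁ = μ₂
H₁: μ₁ ≠ μ₂
s₁²/n₁ = 8.10²/19 = 3.4532,  s₂²/n₂ = 14.37²/32 = 6.4530
SE = √(s₁²/n₁ + s₂²/n₂) = √(3.4532 + 6.4530) = 3.1474
df (Welch-Satterthwaite) = (s₁²/n₁ + s₂²/n₂)² / [(s₁²/n₁)²/(n₁-1) + (s₂²/n₂)²/(n₂-1)] ≈ 48.93
t = (x̄₁ - x̄₂) / SE = (67.24 - 76.92) / 3.1474 = -9.68 / 3.1474 = -3.076
p-value = 0.0034

Since p-value < α = 0.01, we reject H₀.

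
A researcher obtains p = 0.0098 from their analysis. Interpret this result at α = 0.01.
Since p = 0.0098 < α = 0.01, reject H₀.
There is sufficient evidence to reject the null hypothesis; the result is statistically significant at the 0.01 level.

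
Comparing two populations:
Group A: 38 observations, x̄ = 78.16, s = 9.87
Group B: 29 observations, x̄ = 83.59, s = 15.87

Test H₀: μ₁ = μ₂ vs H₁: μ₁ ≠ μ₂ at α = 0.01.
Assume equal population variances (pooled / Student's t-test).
Student's two-sample t-test (equal variances):
H₀: μ₁ = μ₂
H₁: μ₁ ≠ μ₂
df = n₁ + n₂ - 2 = 65
Pooled variance s_p² = [(n₁-1)s₁² + (n₂-1)s₂²] / (n₁ + n₂ - 2) = [(37)(9.87²) + (28)(15.87²)] / 65 = 163.9449
SE = √(s_p²(1/n₁ + 1/n₂)) = √(163.9449 × (1/38 + 1/29)) = 3.1572
t = (x̄₁ - x̄₂) / SE = (78.16 - 83.59) / 3.1572 = -5.43 / 3.1572 = -1.720
p-value = 0.0902

Since p-value > α = 0.01, we fail to reject H₀.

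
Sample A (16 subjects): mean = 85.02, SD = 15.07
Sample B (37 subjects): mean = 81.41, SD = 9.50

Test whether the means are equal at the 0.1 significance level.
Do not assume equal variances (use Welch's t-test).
Welch's two-sample t-test:
H₀: μ₁ = μ₂
H₁: μ₁ ≠ μ₂
s₁²/n₁ = 15.07²/16 = 14.1941,  s₂²/n₂ = 9.50²/37 = 2.4392
SE = √(s₁²/n₁ + s₂²/n₂) = √(14.1941 + 2.4392) = 4.0784
df (Welch-Satterthwaite) = (s₁²/n₁ + s₂²/n₂)² / [(s₁²/n₁)²/(n₁-1) + (s₂²/n₂)²/(n₂-1)] ≈ 20.35
t = (x̄₁ - x̄₂) / SE = (85.02 - 81.41) / 4.0784 = 3.61 / 4.0784 = 0.885
p-value = 0.3864

Since p-value > α = 0.1, we fail to reject H₀.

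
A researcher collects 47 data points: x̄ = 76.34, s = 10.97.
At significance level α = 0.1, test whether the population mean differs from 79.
One-sample t-test:
H₀: μ = 79
H₁: μ ≠ 79
df = n - 1 = 46
t = (x̄ - μ₀) / (s/√n) = (76.34 - 79) / (10.97/√47) = -1.662
p-value = 0.1032

Since p-value > α = 0.1, we fail to reject H₀.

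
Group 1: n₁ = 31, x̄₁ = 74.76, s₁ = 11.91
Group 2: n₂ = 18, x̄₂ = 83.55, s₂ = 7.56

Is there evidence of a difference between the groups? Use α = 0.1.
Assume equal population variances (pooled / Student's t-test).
Student's two-sample t-test (equal variances):
H₀: μ₁ = μ₂
H₁: μ₁ ≠ μ₂
df = n₁ + n₂ - 2 = 47
Pooled variance s_p² = [(n₁-1)s₁² + (n₂-1)s₂²] / (n₁ + n₂ - 2) = [(30)(11.91²) + (17)(7.56²)] / 47 = 111.2139
SE = √(s_p²(1/n₁ + 1/n₂)) = √(111.2139 × (1/31 + 1/18)) = 3.1251
t = (x̄₁ - x̄₂) / SE = (74.76 - 83.55) / 3.1251 = -8.79 / 3.1251 = -2.813
p-value = 0.0071

Since p-value < α = 0.1, we reject H₀.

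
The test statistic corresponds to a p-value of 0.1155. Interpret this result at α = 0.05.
Since p = 0.1155 > α = 0.05, fail to reject H₀.
There is insufficient evidence to reject the null hypothesis; the result is not statistically significant at the 0.05 level.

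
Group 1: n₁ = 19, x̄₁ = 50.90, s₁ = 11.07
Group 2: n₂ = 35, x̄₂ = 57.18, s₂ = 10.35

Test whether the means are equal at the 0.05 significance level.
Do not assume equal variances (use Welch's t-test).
Welch's two-sample t-test:
H₀: μ₁ = μ₂
H₁: μ₁ ≠ μ₂
s₁²/n₁ = 11.07²/19 = 6.4497,  s₂²/n₂ = 10.35²/35 = 3.0606
SE = √(s₁²/n₁ + s₂²/n₂) = √(6.4497 + 3.0606) = 3.0839
df (Welch-Satterthwaite) = (s₁²/n₁ + s₂²/n₂)² / [(s₁²/n₁)²/(n₁-1) + (s₂²/n₂)²/(n₂-1)] ≈ 34.97
t = (x̄₁ - x̄₂) / SE = (50.90 - 57.18) / 3.0839 = -6.28 / 3.0839 = -2.036
p-value = 0.0493

Since p-value < α = 0.05, we reject H₀.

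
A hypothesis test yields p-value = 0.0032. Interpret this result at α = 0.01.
Since p = 0.0032 < α = 0.01, reject H₀.
There is sufficient evidence to reject the null hypothesis; the result is statistically significant at the 0.01 level.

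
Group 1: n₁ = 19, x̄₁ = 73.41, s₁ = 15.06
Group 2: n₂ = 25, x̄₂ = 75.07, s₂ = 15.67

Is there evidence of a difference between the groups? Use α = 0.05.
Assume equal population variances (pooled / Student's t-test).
Student's two-sample t-test (equal variances):
H₀: μ₁ = μ₂
H₁: μ₁ ≠ μ₂
df = n₁ + n₂ - 2 = 42
Pooled variance s_p² = [(n₁-1)s₁² + (n₂-1)s₂²] / (n₁ + n₂ - 2) = [(18)(15.06²) + (24)(15.67²)] / 42 = 237.5152
SE = √(s_p²(1/n₁ + 1/n₂)) = √(237.5152 × (1/19 + 1/25)) = 4.6906
t = (x̄₁ - x̄₂) / SE = (73.41 - 75.07) / 4.6906 = -1.66 / 4.6906 = -0.354
p-value = 0.7252

Since p-value > α = 0.05, we fail to reject H₀.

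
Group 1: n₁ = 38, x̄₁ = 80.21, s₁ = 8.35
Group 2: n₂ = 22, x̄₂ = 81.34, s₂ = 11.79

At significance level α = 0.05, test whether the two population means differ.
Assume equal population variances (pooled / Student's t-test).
Student's two-sample t-test (equal variances):
H₀: μ₁ = μ₂
H₁: μ₁ ≠ μ₂
df = n₁ + n₂ - 2 = 58
Pooled variance s_p² = [(n₁-1)s₁² + (n₂-1)s₂²] / (n₁ + n₂ - 2) = [(37)(8.35²) + (21)(11.79²)] / 58 = 94.8072
SE = √(s_p²(1/n₁ + 1/n₂)) = √(94.8072 × (1/38 + 1/22)) = 2.6085
t = (x̄₁ - x̄₂) / SE = (80.21 - 81.34) / 2.6085 = -1.13 / 2.6085 = -0.433
p-value = 0.6665

Since p-value > α = 0.05, we fail to reject H₀.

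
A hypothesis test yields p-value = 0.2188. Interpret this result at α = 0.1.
Since p = 0.2188 > α = 0.1, fail to reject H₀.
There is insufficient evidence to reject the null hypothesis; the result is not statistically significant at the 0.1 level.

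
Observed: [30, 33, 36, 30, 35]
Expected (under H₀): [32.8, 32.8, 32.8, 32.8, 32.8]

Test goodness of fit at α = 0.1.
Chi-square goodness of fit test:
H₀: observed counts match expected distribution
H₁: observed counts differ from expected distribution
df = k - 1 = 4
χ² = Σ(O - E)²/E
   = (30 - 32.8)²/32.8 + (33 - 32.8)²/32.8 + (36 - 32.8)²/32.8 + (30 - 32.8)²/32.8 + (35 - 32.8)²/32.8
   = 0.239 + 0.001 + 0.312 + 0.239 + 0.148
   = 0.94
p-value = 0.9189

Since p-value > α = 0.1, we fail to reject H₀.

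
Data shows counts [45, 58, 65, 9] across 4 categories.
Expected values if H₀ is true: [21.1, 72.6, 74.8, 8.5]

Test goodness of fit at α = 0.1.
Chi-square goodness of fit test:
H₀: observed counts match expected distribution
H₁: observed counts differ from expected distribution
df = k - 1 = 3
χ² = Σ(O - E)²/E
   = (45 - 21.1)²/21.1 + (58 - 72.6)²/72.6 + (65 - 74.8)²/74.8 + (9 - 8.5)²/8.5
   = 27.072 + 2.936 + 1.284 + 0.029
   = 31.32
p-value < 0.0001

Since p-value < α = 0.1, we reject H₀.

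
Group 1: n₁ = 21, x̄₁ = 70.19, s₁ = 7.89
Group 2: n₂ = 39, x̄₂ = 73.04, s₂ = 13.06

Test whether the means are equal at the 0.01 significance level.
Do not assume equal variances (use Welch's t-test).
Welch's two-sample t-test:
H₀: μ₁ = μ₂
H₁: μ₁ ≠ μ₂
s₁²/n₁ = 7.89²/21 = 2.9644,  s₂²/n₂ = 13.06²/39 = 4.3734
SE = √(s₁²/n₁ + s₂²/n₂) = √(2.9644 + 4.3734) = 2.7088
df (Welch-Satterthwaite) = (s₁²/n₁ + s₂²/n₂)² / [(s₁²/n₁)²/(n₁-1) + (s₂²/n₂)²/(n₂-1)] ≈ 57.12
t = (x̄₁ - x̄₂) / SE = (70.19 - 73.04) / 2.7088 = -2.85 / 2.7088 = -1.052
p-value = 0.2972

Since p-value > α = 0.01, we fail to reject H₀.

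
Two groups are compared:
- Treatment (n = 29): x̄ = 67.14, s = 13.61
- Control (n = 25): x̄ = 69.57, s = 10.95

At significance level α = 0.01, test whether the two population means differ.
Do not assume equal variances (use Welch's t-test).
Welch's two-sample t-test:
H₀: μ₁ = μ₂
H₁: μ₁ ≠ μ₂
s₁²/n₁ = 13.61²/29 = 6.3873,  s₂²/n₂ = 10.95²/25 = 4.7961
SE = √(s₁²/n₁ + s₂²/n₂) = √(6.3873 + 4.7961) = 3.3442
df (Welch-Satterthwaite) = (s₁²/n₁ + s₂²/n₂)² / [(s₁²/n₁)²/(n₁-1) + (s₂²/n₂)²/(n₂-1)] ≈ 51.78
t = (x̄₁ - x̄₂) / SE = (67.14 - 69.57) / 3.3442 = -2.43 / 3.3442 = -0.727
p-value = 0.4707

Since p-value > α = 0.01, we fail to reject H₀.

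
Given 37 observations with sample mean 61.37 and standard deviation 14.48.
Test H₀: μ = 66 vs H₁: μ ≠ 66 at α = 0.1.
One-sample t-test:
H₀: μ = 66
H₁: μ ≠ 66
df = n - 1 = 36
t = (x̄ - μ₀) / (s/√n) = (61.37 - 66) / (14.48/√37) = -1.945
p-value = 0.0596

Since p-value < α = 0.1, we reject H₀.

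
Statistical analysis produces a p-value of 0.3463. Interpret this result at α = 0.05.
Since p = 0.3463 > α = 0.05, fail to reject H₀.
There is insufficient evidence to reject the null hypothesis; the result is not statistically significant at the 0.05 level.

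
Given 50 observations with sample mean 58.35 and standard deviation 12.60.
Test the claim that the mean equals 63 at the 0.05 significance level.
One-sample t-test:
H₀: μ = 63
H₁: μ ≠ 63
df = n - 1 = 49
t = (x̄ - μ₀) / (s/√n) = (58.35 - 63) / (12.60/√50) = -2.610
p-value = 0.0120

Since p-value < α = 0.05, we reject H₀.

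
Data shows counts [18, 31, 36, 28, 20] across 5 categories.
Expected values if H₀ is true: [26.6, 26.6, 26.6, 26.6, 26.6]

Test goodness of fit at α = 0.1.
Chi-square goodness of fit test:
H₀: observed counts match expected distribution
H₁: observed counts differ from expected distribution
df = k - 1 = 4
χ² = Σ(O - E)²/E
   = (18 - 26.6)²/26.6 + (31 - 26.6)²/26.6 + (36 - 26.6)²/26.6 + (28 - 26.6)²/26.6 + (20 - 26.6)²/26.6
   = 2.780 + 0.728 + 3.322 + 0.074 + 1.638
   = 8.54
p-value = 0.0736

Since p-value < α = 0.1, we reject H₀.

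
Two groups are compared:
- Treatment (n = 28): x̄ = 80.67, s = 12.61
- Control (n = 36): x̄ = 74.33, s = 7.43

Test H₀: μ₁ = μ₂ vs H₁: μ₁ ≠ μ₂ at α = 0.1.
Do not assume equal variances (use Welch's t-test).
Welch's two-sample t-test:
H₀: μ₁ = μ₂
H₁: μ₁ ≠ μ₂
s₁²/n₁ = 12.61²/28 = 5.6790,  s₂²/n₂ = 7.43²/36 = 1.5335
SE = √(s₁²/n₁ + s₂²/n₂) = √(5.6790 + 1.5335) = 2.6856
df (Welch-Satterthwaite) = (s₁²/n₁ + s₂²/n₂)² / [(s₁²/n₁)²/(n₁-1) + (s₂²/n₂)²/(n₂-1)] ≈ 41.23
t = (x̄₁ - x̄₂) / SE = (80.67 - 74.33) / 2.6856 = 6.34 / 2.6856 = 2.361
p-value = 0.0230

Since p-value < α = 0.1, we reject H₀.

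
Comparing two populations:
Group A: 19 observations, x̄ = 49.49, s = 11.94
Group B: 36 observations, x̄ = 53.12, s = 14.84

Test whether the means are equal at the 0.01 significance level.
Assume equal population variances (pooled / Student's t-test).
Student's two-sample t-test (equal variances):
H₀: μ₁ = μ₂
H₁: μ₁ ≠ μ₂
df = n₁ + n₂ - 2 = 53
Pooled variance s_p² = [(n₁-1)s₁² + (n₂-1)s₂²] / (n₁ + n₂ - 2) = [(18)(11.94²) + (35)(14.84²)] / 53 = 193.8498
SE = √(s_p²(1/n₁ + 1/n₂)) = √(193.8498 × (1/19 + 1/36)) = 3.9481
t = (x̄₁ - x̄₂) / SE = (49.49 - 53.12) / 3.9481 = -3.63 / 3.9481 = -0.919
p-value = 0.3620

Since p-value > α = 0.01, we fail to reject H₀.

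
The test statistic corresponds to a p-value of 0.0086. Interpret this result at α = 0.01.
Since p = 0.0086 < α = 0.01, reject H₀.
There is sufficient evidence to reject the null hypothesis; the result is statistically significant at the 0.01 level.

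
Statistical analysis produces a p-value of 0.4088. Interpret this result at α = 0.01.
Since p = 0.4088 > α = 0.01, fail to reject H₀.
There is insufficient evidence to reject the null hypothesis; the result is not statistically significant at the 0.01 level.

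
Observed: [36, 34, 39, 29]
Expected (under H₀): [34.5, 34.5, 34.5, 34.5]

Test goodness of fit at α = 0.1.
Chi-square goodness of fit test:
H₀: observed counts match expected distribution
H₁: observed counts differ from expected distribution
df = k - 1 = 3
χ² = Σ(O - E)²/E
   = (36 - 34.5)²/34.5 + (34 - 34.5)²/34.5 + (39 - 34.5)²/34.5 + (29 - 34.5)²/34.5
   = 0.065 + 0.007 + 0.587 + 0.877
   = 1.54
p-value = 0.6739

Since p-value > α = 0.1, we fail to reject H₀.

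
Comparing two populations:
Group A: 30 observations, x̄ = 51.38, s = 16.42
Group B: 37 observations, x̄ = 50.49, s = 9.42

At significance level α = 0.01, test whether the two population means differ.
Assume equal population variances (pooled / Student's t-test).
Student's two-sample t-test (equal variances):
H₀: μ₁ = μ₂
H₁: μ₁ ≠ μ₂
df = n₁ + n₂ - 2 = 65
Pooled variance s_p² = [(n₁-1)s₁² + (n₂-1)s₂²] / (n₁ + n₂ - 2) = [(29)(16.42²) + (36)(9.42²)] / 65 = 169.4367
SE = √(s_p²(1/n₁ + 1/n₂)) = √(169.4367 × (1/30 + 1/37)) = 3.1980
t = (x̄₁ - x̄₂) / SE = (51.38 - 50.49) / 3.1980 = 0.89 / 3.1980 = 0.278
p-value = 0.7817

Since p-value > α = 0.01, we fail to reject H₀.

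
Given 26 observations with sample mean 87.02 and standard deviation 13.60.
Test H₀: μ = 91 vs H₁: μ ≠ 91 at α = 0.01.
One-sample t-test:
H₀: μ = 91
H₁: μ ≠ 91
df = n - 1 = 25
t = (x̄ - μ₀) / (s/√n) = (87.02 - 91) / (13.60/√26) = -1.492
p-value = 0.1482

Since p-value > α = 0.01, we fail to reject H₀.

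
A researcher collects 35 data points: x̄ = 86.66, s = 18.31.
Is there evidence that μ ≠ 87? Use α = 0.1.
One-sample t-test:
H₀: μ = 87
H₁: μ ≠ 87
df = n - 1 = 34
t = (x̄ - μ₀) / (s/√n) = (86.66 - 87) / (18.31/√35) = -0.110
p-value = 0.9132

Since p-value > α = 0.1, we fail to reject H₀.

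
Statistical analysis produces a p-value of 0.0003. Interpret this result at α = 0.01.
Since p = 0.0003 < α = 0.01, reject H₀.
There is sufficient evidence to reject the null hypothesis; the result is statistically significant at the 0.01 level.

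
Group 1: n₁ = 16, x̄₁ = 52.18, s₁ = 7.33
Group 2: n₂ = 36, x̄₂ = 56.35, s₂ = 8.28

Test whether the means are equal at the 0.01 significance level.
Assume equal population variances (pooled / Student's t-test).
Student's two-sample t-test (equal variances):
H₀: μ₁ = μ₂
H₁: μ₁ ≠ μ₂
df = n₁ + n₂ - 2 = 50
Pooled variance s_p² = [(n₁-1)s₁² + (n₂-1)s₂²] / (n₁ + n₂ - 2) = [(15)(7.33²) + (35)(8.28²)] / 50 = 64.1095
SE = √(s_p²(1/n₁ + 1/n₂)) = √(64.1095 × (1/16 + 1/36)) = 2.4058
t = (x̄₁ - x̄₂) / SE = (52.18 - 56.35) / 2.4058 = -4.17 / 2.4058 = -1.733
p-value = 0.0892

Since p-value > α = 0.01, we fail to reject H₀.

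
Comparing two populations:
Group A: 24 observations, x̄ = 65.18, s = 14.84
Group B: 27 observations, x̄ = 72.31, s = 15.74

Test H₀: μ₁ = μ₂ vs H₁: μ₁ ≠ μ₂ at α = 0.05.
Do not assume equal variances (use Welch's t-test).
Welch's two-sample t-test:
H₀: μ₁ = μ₂
H₁: μ₁ ≠ μ₂
s₁²/n₁ = 14.84²/24 = 9.1761,  s₂²/n₂ = 15.74²/27 = 9.1758
SE = √(s₁²/n₁ + s₂²/n₂) = √(9.1761 + 9.1758) = 4.2839
df (Welch-Satterthwaite) = (s₁²/n₁ + s₂²/n₂)² / [(s₁²/n₁)²/(n₁-1) + (s₂²/n₂)²/(n₂-1)] ≈ 48.82
t = (x̄₁ - x̄₂) / SE = (65.18 - 72.31) / 4.2839 = -7.13 / 4.2839 = -1.664
p-value = 0.1024

Since p-value > α = 0.05, we fail to reject H₀.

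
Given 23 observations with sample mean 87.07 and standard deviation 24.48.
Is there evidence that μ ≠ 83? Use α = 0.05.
One-sample t-test:
H₀: μ = 83
H₁: μ ≠ 83
df = n - 1 = 22
t = (x̄ - μ₀) / (s/√n) = (87.07 - 83) / (24.48/√23) = 0.797
p-value = 0.4338

Since p-value > α = 0.05, we fail to reject H₀.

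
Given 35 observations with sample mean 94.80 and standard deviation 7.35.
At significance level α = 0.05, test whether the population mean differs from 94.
One-sample t-test:
H₀: μ = 94
H₁: μ ≠ 94
df = n - 1 = 34
t = (x̄ - μ₀) / (s/√n) = (94.80 - 94) / (7.35/√35) = 0.644
p-value = 0.5239

Since p-value > α = 0.05, we fail to reject H₀.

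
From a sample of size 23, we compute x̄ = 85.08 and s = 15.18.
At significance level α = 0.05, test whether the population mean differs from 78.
One-sample t-test:
H₀: μ = 78
H₁: μ ≠ 78
df = n - 1 = 22
t = (x̄ - μ₀) / (s/√n) = (85.08 - 78) / (15.18/√23) = 2.237
p-value = 0.0358

Since p-value < α = 0.05, we reject H₀.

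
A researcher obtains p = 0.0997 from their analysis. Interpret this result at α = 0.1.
Since p = 0.0997 < α = 0.1, reject H₀.
There is sufficient evidence to reject the null hypothesis; the result is statistically significant at the 0.1 level.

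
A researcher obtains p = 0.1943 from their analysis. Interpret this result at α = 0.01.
Since p = 0.1943 > α = 0.01, fail to reject H₀.
There is insufficient evidence to reject the null hypothesis; the result is not statistically significant at the 0.01 level.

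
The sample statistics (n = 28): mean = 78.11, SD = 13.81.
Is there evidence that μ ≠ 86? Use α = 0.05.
One-sample t-test:
H₀: μ = 86
H₁: μ ≠ 86
df = n - 1 = 27
t = (x̄ - μ₀) / (s/√n) = (78.11 - 86) / (13.81/√28) = -3.023
p-value = 0.0054

Since p-value < α = 0.05, we reject H₀.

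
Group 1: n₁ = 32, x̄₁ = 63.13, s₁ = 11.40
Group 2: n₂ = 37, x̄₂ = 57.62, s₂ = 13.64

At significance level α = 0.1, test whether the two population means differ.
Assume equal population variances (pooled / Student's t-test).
Student's two-sample t-test (equal variances):
H₀: μ₁ = μ₂
H₁: μ₁ ≠ μ₂
df = n₁ + n₂ - 2 = 67
Pooled variance s_p² = [(n₁-1)s₁² + (n₂-1)s₂²] / (n₁ + n₂ - 2) = [(31)(11.40²) + (36)(13.64²)] / 67 = 160.0977
SE = √(s_p²(1/n₁ + 1/n₂)) = √(160.0977 × (1/32 + 1/37)) = 3.0545
t = (x̄₁ - x̄₂) / SE = (63.13 - 57.62) / 3.0545 = 5.51 / 3.0545 = 1.804
p-value = 0.0757

Since p-value < α = 0.1, we reject H₀.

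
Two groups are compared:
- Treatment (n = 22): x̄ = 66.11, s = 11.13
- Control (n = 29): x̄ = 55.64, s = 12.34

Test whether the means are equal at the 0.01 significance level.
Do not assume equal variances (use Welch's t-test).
Welch's two-sample t-test:
H₀: μ₁ = μ₂
H₁: μ₁ ≠ μ₂
s₁²/n₁ = 11.13²/22 = 5.6308,  s₂²/n₂ = 12.34²/29 = 5.2509
SE = √(s₁²/n₁ + s₂²/n₂) = √(5.6308 + 5.2509) = 3.2987
df (Welch-Satterthwaite) = (s₁²/n₁ + s₂²/n₂)² / [(s₁²/n₁)²/(n₁-1) + (s₂²/n₂)²/(n₂-1)] ≈ 47.47
t = (x̄₁ - x̄₂) / SE = (66.11 - 55.64) / 3.2987 = 10.47 / 3.2987 = 3.174
p-value = 0.0026

Since p-value < α = 0.01, we reject H₀.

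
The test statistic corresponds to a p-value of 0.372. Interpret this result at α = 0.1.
Since p = 0.372 > α = 0.1, fail to reject H₀.
There is insufficient evidence to reject the null hypothesis; the result is not statistically significant at the 0.1 level.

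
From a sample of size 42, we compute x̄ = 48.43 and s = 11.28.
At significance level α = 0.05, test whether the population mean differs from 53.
One-sample t-test:
H₀: μ = 53
H₁: μ ≠ 53
df = n - 1 = 41
t = (x̄ - μ₀) / (s/√n) = (48.43 - 53) / (11.28/√42) = -2.626
p-value = 0.0121

Since p-value < α = 0.05, we reject H₀.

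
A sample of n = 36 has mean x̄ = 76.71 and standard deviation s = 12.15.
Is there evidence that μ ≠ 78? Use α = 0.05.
One-sample t-test:
H₀: μ = 78
H₁: μ ≠ 78
df = n - 1 = 35
t = (x̄ - μ₀) / (s/√n) = (76.71 - 78) / (12.15/√36) = -0.637
p-value = 0.5282

Since p-value > α = 0.05, we fail to reject H₀.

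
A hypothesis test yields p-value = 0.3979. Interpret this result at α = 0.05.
Since p = 0.3979 > α = 0.05, fail to reject H₀.
There is insufficient evidence to reject the null hypothesis; the result is not statistically significant at the 0.05 level.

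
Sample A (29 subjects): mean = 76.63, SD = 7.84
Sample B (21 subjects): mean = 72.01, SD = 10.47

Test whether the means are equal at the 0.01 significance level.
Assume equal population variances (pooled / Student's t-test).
Student's two-sample t-test (equal variances):
H₀: μ₁ = μ₂
H₁: μ₁ ≠ μ₂
df = n₁ + n₂ - 2 = 48
Pooled variance s_p² = [(n₁-1)s₁² + (n₂-1)s₂²] / (n₁ + n₂ - 2) = [(28)(7.84²) + (20)(10.47²)] / 48 = 81.5303
SE = √(s_p²(1/n₁ + 1/n₂)) = √(81.5303 × (1/29 + 1/21)) = 2.5872
t = (x̄₁ - x̄₂) / SE = (76.63 - 72.01) / 2.5872 = 4.62 / 2.5872 = 1.786
p-value = 0.0805

Since p-value > α = 0.01, we fail to reject H₀.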